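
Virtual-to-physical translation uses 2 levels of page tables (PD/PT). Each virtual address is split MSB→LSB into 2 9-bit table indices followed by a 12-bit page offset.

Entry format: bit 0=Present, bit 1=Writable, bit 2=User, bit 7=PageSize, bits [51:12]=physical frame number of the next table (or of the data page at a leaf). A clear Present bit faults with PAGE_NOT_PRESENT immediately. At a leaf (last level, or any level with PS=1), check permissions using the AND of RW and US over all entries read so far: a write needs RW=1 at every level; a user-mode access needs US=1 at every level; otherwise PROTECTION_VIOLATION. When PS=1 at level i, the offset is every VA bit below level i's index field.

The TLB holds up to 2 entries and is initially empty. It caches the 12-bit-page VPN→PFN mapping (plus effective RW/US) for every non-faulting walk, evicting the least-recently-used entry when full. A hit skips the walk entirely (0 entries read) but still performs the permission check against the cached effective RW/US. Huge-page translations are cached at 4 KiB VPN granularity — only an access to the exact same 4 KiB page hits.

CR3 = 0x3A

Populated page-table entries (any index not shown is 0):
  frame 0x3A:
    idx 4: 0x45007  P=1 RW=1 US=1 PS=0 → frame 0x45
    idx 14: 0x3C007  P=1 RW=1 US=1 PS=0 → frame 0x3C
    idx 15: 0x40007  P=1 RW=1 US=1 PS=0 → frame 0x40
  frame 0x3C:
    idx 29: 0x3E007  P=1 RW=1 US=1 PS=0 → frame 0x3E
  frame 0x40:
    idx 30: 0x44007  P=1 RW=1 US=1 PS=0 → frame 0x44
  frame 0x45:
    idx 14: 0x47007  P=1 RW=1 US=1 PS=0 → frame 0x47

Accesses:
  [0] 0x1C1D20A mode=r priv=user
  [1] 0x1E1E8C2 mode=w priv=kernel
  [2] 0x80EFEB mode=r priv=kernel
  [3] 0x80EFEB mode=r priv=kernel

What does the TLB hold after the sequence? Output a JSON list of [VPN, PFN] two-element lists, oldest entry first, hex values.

Trace:
#0 VA=0x1C1D20A (r,user):
  L0 @0x3A[14] → 0x3C007  P=1,RW=1,US=1,PS=0
  L1 @0x3C[29] → 0x3E007  P=1,RW=1,US=1,PS=0
  ⇒ phys 0x3E20A  [2 reads]
#1 VA=0x1E1E8C2 (w,kernel):
  L0 @0x3A[15] → 0x40007  P=1,RW=1,US=1,PS=0
  L1 @0x40[30] → 0x44007  P=1,RW=1,US=1,PS=0
  ⇒ phys 0x448C2  [2 reads]
#2 VA=0x80EFEB (r,kernel):
  L0 @0x3A[4] → 0x45007  P=1,RW=1,US=1,PS=0
  L1 @0x45[14] → 0x47007  P=1,RW=1,US=1,PS=0
  ⇒ phys 0x47FEB  [2 reads]
#3 VA=0x80EFEB (r,kernel):
  TLB hit vpn=0x80E → PA=0x47FEB

TLB: [["0x1E1E", "0x44"], ["0x80E", "0x47"]]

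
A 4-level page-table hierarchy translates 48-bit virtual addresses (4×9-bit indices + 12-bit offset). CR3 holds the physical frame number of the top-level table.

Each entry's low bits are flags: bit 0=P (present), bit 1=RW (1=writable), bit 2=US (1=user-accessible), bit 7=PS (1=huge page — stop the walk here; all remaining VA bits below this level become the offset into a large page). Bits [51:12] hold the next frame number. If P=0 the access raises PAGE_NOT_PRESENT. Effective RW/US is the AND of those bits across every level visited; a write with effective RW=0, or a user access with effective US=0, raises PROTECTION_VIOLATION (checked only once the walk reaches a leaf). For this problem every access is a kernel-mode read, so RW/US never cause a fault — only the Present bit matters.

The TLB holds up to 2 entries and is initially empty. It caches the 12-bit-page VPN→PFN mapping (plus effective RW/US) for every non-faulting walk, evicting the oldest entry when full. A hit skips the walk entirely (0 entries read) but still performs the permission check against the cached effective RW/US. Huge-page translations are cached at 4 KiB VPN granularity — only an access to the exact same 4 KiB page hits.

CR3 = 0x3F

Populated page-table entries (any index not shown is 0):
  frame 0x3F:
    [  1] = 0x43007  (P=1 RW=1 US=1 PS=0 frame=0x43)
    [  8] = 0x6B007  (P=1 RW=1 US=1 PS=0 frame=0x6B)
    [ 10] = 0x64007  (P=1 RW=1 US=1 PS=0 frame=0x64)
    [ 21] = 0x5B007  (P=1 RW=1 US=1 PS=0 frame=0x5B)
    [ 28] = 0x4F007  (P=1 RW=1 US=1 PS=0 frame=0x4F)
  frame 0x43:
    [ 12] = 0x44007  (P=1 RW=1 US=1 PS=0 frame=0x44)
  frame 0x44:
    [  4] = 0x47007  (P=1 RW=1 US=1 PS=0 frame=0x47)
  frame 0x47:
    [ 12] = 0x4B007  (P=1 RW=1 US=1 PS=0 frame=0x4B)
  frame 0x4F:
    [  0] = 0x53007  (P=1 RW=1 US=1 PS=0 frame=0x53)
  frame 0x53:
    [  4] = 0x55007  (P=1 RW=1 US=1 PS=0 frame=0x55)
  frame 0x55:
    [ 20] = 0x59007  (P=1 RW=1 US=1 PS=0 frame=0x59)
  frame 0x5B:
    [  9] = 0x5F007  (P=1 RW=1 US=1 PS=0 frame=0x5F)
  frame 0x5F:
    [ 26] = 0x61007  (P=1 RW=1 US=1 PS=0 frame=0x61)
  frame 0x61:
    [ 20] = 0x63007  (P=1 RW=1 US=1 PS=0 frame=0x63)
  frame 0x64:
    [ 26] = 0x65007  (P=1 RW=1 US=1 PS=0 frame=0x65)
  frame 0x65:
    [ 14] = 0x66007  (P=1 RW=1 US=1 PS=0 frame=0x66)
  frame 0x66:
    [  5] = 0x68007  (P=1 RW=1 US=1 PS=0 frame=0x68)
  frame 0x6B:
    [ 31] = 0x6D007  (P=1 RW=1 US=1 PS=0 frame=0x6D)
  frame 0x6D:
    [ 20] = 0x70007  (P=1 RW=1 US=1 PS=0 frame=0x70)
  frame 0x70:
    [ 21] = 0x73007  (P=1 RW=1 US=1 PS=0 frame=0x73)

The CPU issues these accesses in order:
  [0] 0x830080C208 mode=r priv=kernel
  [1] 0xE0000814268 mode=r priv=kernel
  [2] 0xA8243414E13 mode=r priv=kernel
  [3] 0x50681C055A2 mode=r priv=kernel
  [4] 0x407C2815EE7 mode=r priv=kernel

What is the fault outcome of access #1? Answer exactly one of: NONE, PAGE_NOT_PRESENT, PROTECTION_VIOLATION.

Walk each access:
#0 VA=0x830080C208 (r,kernel):
  [0] read 0x3F idx=1: raw=0x43007 flags P=1 W=1 U=1 S=0
  [1] read 0x43 idx=12: raw=0x44007 flags P=1 W=1 U=1 S=0
  [2] read 0x44 idx=4: raw=0x47007 flags P=1 W=1 U=1 S=0
  [3] read 0x47 idx=12: raw=0x4B007 flags P=1 W=1 U=1 S=0
  ✓ 0x4B208  — 4 lookups
#1 VA=0xE0000814268 (r,kernel):
  [0] read 0x3F idx=28: raw=0x4F007 flags P=1 W=1 U=1 S=0
  [1] read 0x4F idx=0: raw=0x53007 flags P=1 W=1 U=1 S=0
  [2] read 0x53 idx=4: raw=0x55007 flags P=1 W=1 U=1 S=0
  [3] read 0x55 idx=20: raw=0x59007 flags P=1 W=1 U=1 S=0
  ✓ 0x59268  — 4 lookups
#2 VA=0xA8243414E13 (r,kernel):
  [0] read 0x3F idx=21: raw=0x5B007 flags P=1 W=1 U=1 S=0
  [1] read 0x5B idx=9: raw=0x5F007 flags P=1 W=1 U=1 S=0
  [2] read 0x5F idx=26: raw=0x61007 flags P=1 W=1 U=1 S=0
  [3] read 0x61 idx=20: raw=0x63007 flags P=1 W=1 U=1 S=0
  ✓ 0x63E13  — 4 lookups
#3 VA=0x50681C055A2 (r,kernel):
  [0] read 0x3F idx=10: raw=0x64007 flags P=1 W=1 U=1 S=0
  [1] read 0x64 idx=26: raw=0x65007 flags P=1 W=1 U=1 S=0
  [2] read 0x65 idx=14: raw=0x66007 flags P=1 W=1 U=1 S=0
  [3] read 0x66 idx=5: raw=0x68007 flags P=1 W=1 U=1 S=0
  ✓ 0x685A2  — 4 lookups
#4 VA=0x407C2815EE7 (r,kernel):
  [0] read 0x3F idx=8: raw=0x6B007 flags P=1 W=1 U=1 S=0
  [1] read 0x6B idx=31: raw=0x6D007 flags P=1 W=1 U=1 S=0
  [2] read 0x6D idx=20: raw=0x70007 flags P=1 W=1 U=1 S=0
  [3] read 0x70 idx=21: raw=0x73007 flags P=1 W=1 U=1 S=0
  ✓ 0x73EE7  — 4 lookups

Access #1 fault: NONE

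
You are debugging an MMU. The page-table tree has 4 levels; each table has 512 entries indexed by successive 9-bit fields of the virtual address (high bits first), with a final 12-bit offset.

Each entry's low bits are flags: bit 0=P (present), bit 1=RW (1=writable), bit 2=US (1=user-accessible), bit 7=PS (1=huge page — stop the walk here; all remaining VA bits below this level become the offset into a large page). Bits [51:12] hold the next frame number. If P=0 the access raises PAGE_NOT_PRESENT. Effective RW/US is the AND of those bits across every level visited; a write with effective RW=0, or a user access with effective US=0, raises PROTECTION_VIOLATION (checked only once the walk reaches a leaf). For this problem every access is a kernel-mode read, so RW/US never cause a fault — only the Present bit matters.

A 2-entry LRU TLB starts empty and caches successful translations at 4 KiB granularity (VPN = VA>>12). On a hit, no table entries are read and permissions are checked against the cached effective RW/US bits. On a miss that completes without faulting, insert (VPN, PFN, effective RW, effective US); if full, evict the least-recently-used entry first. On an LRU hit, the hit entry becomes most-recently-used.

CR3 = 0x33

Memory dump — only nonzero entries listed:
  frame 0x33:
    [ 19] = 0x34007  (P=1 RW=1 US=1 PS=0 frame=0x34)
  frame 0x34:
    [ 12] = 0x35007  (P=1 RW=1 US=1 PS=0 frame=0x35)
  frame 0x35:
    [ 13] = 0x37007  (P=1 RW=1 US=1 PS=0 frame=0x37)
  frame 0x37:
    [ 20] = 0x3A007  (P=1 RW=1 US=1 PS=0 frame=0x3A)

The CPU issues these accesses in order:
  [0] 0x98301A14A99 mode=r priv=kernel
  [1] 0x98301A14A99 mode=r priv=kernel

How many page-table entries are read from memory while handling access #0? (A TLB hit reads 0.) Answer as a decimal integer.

Trace:
#0 VA=0x98301A14A99 (r,kernel):
  L0 @0x33[19] → 0x34007  P=1,RW=1,US=1,PS=0
  L1 @0x34[12] → 0x35007  P=1,RW=1,US=1,PS=0
  L2 @0x35[13] → 0x37007  P=1,RW=1,US=1,PS=0
  L3 @0x37[20] → 0x3A007  P=1,RW=1,US=1,PS=0
  ✓ 0x3AA99  — 4 lookups
#1 VA=0x98301A14A99 (r,kernel):
  TLB hit vpn=0x98301A14 → PA=0x3AA99

Entries read for #0: 4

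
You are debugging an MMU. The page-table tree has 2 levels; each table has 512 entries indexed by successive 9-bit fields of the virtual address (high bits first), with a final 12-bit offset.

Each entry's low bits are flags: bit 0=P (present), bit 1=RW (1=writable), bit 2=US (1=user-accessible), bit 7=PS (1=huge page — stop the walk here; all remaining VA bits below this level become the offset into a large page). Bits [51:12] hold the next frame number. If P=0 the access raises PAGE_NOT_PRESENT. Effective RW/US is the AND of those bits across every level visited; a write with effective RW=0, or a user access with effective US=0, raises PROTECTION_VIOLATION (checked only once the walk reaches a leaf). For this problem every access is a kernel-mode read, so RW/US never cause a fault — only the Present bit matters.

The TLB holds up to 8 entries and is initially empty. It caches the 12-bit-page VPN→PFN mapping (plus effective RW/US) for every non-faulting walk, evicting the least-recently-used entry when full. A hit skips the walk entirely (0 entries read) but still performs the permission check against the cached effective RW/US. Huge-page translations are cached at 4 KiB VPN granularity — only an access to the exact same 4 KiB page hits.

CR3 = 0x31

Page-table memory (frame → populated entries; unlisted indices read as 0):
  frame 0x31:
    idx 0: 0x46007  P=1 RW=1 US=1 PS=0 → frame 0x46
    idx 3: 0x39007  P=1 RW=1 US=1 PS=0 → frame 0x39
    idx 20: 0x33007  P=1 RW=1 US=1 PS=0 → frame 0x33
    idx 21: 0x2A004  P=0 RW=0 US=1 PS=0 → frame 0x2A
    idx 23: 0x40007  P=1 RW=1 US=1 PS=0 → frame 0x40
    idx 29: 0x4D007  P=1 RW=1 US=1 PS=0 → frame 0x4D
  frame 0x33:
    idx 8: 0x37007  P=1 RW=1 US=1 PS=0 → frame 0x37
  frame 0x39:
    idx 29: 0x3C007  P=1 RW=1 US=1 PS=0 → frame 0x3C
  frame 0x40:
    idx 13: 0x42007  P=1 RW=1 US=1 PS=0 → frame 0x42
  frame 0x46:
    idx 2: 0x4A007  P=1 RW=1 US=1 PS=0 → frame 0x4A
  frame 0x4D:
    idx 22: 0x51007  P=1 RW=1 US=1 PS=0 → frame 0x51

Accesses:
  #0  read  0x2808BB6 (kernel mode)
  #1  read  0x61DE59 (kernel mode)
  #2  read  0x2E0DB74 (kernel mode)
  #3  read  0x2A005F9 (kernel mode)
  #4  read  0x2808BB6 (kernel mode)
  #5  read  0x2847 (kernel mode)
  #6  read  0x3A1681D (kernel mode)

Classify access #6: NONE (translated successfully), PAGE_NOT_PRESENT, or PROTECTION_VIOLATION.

Per-access translation:
#0 VA=0x2808BB6 (r,kernel):
  [0] read 0x31 idx=20: raw=0x33007 flags P=1 W=1 U=1 S=0
  [1] read 0x33 idx=8: raw=0x37007 flags P=1 W=1 U=1 S=0
  ⇒ phys 0x37BB6  [2 reads]
#1 VA=0x61DE59 (r,kernel):
  [0] read 0x31 idx=3: raw=0x39007 flags P=1 W=1 U=1 S=0
  [1] read 0x39 idx=29: raw=0x3C007 flags P=1 W=1 U=1 S=0
  ⇒ phys 0x3CE59  [2 reads]
#2 VA=0x2E0DB74 (r,kernel):
  [0] read 0x31 idx=23: raw=0x40007 flags P=1 W=1 U=1 S=0
  [1] read 0x40 idx=13: raw=0x42007 flags P=1 W=1 U=1 S=0
  ⇒ phys 0x42B74  [2 reads]
#3 VA=0x2A005F9 (r,kernel):
  [0] read 0x31 idx=21: raw=0x2A004 flags P=0 W=0 U=1 S=0
  ✗ PAGE_NOT_PRESENT  [1 reads]
#4 VA=0x2808BB6 (r,kernel):
  TLB hit vpn=0x2808 → PA=0x37BB6
#5 VA=0x2847 (r,kernel):
  [0] read 0x31 idx=0: raw=0x46007 flags P=1 W=1 U=1 S=0
  [1] read 0x46 idx=2: raw=0x4A007 flags P=1 W=1 U=1 S=0
  ⇒ phys 0x4A847  [2 reads]
#6 VA=0x3A1681D (r,kernel):
  [0] read 0x31 idx=29: raw=0x4D007 flags P=1 W=1 U=1 S=0
  [1] read 0x4D idx=22: raw=0x51007 flags P=1 W=1 U=1 S=0
  ⇒ phys 0x5181D  [2 reads]

Access #6 fault: NONE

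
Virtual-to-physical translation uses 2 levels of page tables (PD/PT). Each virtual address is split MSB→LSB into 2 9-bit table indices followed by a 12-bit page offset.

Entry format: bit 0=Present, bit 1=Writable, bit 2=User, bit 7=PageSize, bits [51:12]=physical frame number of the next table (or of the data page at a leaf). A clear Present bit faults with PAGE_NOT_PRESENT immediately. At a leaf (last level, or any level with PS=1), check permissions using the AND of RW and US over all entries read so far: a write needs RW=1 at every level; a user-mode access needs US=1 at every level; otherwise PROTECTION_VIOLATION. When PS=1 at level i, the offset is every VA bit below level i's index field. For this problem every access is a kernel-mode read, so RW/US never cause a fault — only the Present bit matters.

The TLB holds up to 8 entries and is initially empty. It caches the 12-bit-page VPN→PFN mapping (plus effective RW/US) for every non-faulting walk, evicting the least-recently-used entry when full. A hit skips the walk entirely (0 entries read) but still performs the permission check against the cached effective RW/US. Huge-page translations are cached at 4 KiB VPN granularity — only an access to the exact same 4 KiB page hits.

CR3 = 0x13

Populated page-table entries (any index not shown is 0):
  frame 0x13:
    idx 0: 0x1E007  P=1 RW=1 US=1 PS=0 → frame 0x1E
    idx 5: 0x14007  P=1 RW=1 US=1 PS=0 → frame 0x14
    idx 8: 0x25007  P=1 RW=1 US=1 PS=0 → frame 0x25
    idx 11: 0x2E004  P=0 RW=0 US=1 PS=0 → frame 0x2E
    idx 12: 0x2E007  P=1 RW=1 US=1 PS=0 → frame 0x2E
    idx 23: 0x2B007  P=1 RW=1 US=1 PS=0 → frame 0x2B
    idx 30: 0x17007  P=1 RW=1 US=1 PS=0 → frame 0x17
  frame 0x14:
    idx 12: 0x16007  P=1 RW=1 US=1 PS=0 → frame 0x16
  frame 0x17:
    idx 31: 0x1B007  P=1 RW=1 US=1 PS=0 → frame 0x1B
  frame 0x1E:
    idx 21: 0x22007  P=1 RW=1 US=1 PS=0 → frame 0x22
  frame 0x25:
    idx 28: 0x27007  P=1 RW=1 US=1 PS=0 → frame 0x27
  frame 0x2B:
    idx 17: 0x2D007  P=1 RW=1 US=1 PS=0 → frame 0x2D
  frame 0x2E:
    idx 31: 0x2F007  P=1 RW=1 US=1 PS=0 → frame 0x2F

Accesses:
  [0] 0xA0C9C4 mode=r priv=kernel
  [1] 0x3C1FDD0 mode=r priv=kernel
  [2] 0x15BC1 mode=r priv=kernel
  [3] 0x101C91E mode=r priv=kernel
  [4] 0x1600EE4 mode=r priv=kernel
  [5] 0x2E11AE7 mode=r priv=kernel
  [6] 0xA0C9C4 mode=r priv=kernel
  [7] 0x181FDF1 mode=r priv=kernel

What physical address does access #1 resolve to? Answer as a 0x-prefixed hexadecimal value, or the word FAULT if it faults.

Trace:
#0 VA=0xA0C9C4 (r,kernel):
  L0: frame=0x13 idx=5 entry=0x14007 [P=1 RW=1 US=1 PS=0]
  L1: frame=0x14 idx=12 entry=0x16007 [P=1 RW=1 US=1 PS=0]
  → PA=0x169C4  (2 entries read)
#1 VA=0x3C1FDD0 (r,kernel):
  L0: frame=0x13 idx=30 entry=0x17007 [P=1 RW=1 US=1 PS=0]
  L1: frame=0x17 idx=31 entry=0x1B007 [P=1 RW=1 US=1 PS=0]
  → PA=0x1BDD0  (2 entries read)
#2 VA=0x15BC1 (r,kernel):
  L0: frame=0x13 idx=0 entry=0x1E007 [P=1 RW=1 US=1 PS=0]
  L1: frame=0x1E idx=21 entry=0x22007 [P=1 RW=1 US=1 PS=0]
  → PA=0x22BC1  (2 entries read)
#3 VA=0x101C91E (r,kernel):
  L0: frame=0x13 idx=8 entry=0x25007 [P=1 RW=1 US=1 PS=0]
  L1: frame=0x25 idx=28 entry=0x27007 [P=1 RW=1 US=1 PS=0]
  → PA=0x2791E  (2 entries read)
#4 VA=0x1600EE4 (r,kernel):
  L0: frame=0x13 idx=11 entry=0x2E004 [P=0 RW=0 US=1 PS=0]
  → PAGE_NOT_PRESENT  (1 entries read)
#5 VA=0x2E11AE7 (r,kernel):
  L0: frame=0x13 idx=23 entry=0x2B007 [P=1 RW=1 US=1 PS=0]
  L1: frame=0x2B idx=17 entry=0x2D007 [P=1 RW=1 US=1 PS=0]
  → PA=0x2DAE7  (2 entries read)
#6 VA=0xA0C9C4 (r,kernel):
  TLB hit vpn=0xA0C → PA=0x169C4
#7 VA=0x181FDF1 (r,kernel):
  L0: frame=0x13 idx=12 entry=0x2E007 [P=1 RW=1 US=1 PS=0]
  L1: frame=0x2E idx=31 entry=0x2F007 [P=1 RW=1 US=1 PS=0]
  → PA=0x2FDF1  (2 entries read)

Access #1 PA: 0x1BDD0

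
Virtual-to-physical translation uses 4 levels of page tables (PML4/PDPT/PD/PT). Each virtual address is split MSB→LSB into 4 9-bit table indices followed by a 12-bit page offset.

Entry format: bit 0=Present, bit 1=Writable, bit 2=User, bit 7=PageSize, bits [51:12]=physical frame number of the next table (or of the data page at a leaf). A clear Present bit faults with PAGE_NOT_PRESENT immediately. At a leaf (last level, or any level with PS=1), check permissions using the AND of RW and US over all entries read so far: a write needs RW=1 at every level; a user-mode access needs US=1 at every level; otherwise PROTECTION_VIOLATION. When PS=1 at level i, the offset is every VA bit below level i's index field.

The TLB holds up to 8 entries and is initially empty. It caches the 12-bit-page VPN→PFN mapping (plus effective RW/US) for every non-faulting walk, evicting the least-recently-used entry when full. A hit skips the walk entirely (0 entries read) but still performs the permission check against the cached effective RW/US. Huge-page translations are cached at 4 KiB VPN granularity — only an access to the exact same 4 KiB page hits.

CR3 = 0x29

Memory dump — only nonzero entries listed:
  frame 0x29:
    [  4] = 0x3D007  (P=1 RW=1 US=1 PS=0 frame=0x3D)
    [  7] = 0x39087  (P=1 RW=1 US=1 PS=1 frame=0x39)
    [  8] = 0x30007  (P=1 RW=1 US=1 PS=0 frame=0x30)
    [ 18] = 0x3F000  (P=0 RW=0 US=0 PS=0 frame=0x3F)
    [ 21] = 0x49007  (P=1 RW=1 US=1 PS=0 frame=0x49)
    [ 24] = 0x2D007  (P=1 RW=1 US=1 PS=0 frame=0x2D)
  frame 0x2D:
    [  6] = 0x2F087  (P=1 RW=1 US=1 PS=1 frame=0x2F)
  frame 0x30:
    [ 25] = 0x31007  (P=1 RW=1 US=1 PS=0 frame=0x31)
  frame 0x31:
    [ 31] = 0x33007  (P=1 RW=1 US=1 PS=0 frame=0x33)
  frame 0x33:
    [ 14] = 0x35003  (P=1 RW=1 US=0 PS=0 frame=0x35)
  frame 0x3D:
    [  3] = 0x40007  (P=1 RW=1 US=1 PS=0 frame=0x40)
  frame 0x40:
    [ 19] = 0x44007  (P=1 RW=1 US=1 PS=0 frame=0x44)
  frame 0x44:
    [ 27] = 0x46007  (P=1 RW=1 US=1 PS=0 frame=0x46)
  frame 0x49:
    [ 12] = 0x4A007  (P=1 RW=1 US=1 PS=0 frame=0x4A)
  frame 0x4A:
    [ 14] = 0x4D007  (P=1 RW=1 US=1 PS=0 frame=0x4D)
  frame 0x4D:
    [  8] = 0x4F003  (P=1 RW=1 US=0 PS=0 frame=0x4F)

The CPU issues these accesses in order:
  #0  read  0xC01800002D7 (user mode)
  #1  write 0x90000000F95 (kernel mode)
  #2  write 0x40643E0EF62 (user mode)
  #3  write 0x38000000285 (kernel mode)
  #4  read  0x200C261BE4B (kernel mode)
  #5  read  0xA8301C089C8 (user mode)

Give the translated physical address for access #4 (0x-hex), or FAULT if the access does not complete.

Per-access translation:
#0 VA=0xC01800002D7 (r,user):
  [0] read 0x29 idx=24: raw=0x2D007 flags P=1 W=1 U=1 S=0
  [1] read 0x2D idx=6: raw=0x2F087 flags P=1 W=1 U=1 S=1
  → PA=0x2F2D7 (huge @L1)  (2 entries read)
#1 VA=0x90000000F95 (w,kernel):
  [0] read 0x29 idx=18: raw=0x3F000 flags P=0 W=0 U=0 S=0
  ✗ PAGE_NOT_PRESENT  [1 reads]
#2 VA=0x40643E0EF62 (w,user):
  [0] read 0x29 idx=8: raw=0x30007 flags P=1 W=1 U=1 S=0
  [1] read 0x30 idx=25: raw=0x31007 flags P=1 W=1 U=1 S=0
  [2] read 0x31 idx=31: raw=0x33007 flags P=1 W=1 U=1 S=0
  [3] read 0x33 idx=14: raw=0x35003 flags P=1 W=1 U=0 S=0
  ✗ PROTECTION_VIOLATION  [4 reads]
#3 VA=0x38000000285 (w,kernel):
  [0] read 0x29 idx=7: raw=0x39087 flags P=1 W=1 U=1 S=1
  → PA=0x39285 (huge @L0)  (1 entries read)
#4 VA=0x200C261BE4B (r,kernel):
  [0] read 0x29 idx=4: raw=0x3D007 flags P=1 W=1 U=1 S=0
  [1] read 0x3D idx=3: raw=0x40007 flags P=1 W=1 U=1 S=0
  [2] read 0x40 idx=19: raw=0x44007 flags P=1 W=1 U=1 S=0
  [3] read 0x44 idx=27: raw=0x46007 flags P=1 W=1 U=1 S=0
  → PA=0x46E4B  (4 entries read)
#5 VA=0xA8301C089C8 (r,user):
  [0] read 0x29 idx=21: raw=0x49007 flags P=1 W=1 U=1 S=0
  [1] read 0x49 idx=12: raw=0x4A007 flags P=1 W=1 U=1 S=0
  [2] read 0x4A idx=14: raw=0x4D007 flags P=1 W=1 U=1 S=0
  [3] read 0x4D idx=8: raw=0x4F003 flags P=1 W=1 U=0 S=0
  ✗ PROTECTION_VIOLATION  [4 reads]

Access #4 PA: 0x46E4B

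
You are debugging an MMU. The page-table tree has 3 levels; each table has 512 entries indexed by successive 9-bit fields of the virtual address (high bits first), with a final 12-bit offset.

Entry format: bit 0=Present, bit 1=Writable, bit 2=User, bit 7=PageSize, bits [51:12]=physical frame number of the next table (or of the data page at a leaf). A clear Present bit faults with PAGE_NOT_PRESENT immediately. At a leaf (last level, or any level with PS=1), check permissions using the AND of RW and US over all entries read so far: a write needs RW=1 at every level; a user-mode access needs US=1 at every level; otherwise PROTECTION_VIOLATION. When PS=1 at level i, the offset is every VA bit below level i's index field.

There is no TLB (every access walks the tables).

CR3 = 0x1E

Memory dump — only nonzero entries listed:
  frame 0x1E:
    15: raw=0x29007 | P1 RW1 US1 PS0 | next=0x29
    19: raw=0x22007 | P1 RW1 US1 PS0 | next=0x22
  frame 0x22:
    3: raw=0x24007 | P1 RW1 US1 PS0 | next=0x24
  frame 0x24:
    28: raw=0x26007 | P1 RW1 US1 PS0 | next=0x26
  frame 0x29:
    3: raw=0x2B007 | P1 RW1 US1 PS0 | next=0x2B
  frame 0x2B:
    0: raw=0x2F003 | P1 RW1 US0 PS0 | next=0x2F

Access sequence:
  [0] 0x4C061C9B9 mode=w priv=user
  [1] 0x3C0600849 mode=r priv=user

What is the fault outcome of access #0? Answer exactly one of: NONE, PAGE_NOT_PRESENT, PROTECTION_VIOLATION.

Per-access translation:
#0 VA=0x4C061C9B9 (w,user):
  lvl0: tbl 0x1E, slot 19 ⇒ 0x22007 (P1/RW1/US1/PS0)
  lvl1: tbl 0x22, slot 3 ⇒ 0x24007 (P1/RW1/US1/PS0)
  lvl2: tbl 0x24, slot 28 ⇒ 0x26007 (P1/RW1/US1/PS0)
  → PA=0x269B9  (3 entries read)
#1 VA=0x3C0600849 (r,user):
  lvl0: tbl 0x1E, slot 15 ⇒ 0x29007 (P1/RW1/US1/PS0)
  lvl1: tbl 0x29, slot 3 ⇒ 0x2B007 (P1/RW1/US1/PS0)
  lvl2: tbl 0x2B, slot 0 ⇒ 0x2F003 (P1/RW1/US0/PS0)
  ✗ PROTECTION_VIOLATION  [3 reads]

Access #0 fault: NONE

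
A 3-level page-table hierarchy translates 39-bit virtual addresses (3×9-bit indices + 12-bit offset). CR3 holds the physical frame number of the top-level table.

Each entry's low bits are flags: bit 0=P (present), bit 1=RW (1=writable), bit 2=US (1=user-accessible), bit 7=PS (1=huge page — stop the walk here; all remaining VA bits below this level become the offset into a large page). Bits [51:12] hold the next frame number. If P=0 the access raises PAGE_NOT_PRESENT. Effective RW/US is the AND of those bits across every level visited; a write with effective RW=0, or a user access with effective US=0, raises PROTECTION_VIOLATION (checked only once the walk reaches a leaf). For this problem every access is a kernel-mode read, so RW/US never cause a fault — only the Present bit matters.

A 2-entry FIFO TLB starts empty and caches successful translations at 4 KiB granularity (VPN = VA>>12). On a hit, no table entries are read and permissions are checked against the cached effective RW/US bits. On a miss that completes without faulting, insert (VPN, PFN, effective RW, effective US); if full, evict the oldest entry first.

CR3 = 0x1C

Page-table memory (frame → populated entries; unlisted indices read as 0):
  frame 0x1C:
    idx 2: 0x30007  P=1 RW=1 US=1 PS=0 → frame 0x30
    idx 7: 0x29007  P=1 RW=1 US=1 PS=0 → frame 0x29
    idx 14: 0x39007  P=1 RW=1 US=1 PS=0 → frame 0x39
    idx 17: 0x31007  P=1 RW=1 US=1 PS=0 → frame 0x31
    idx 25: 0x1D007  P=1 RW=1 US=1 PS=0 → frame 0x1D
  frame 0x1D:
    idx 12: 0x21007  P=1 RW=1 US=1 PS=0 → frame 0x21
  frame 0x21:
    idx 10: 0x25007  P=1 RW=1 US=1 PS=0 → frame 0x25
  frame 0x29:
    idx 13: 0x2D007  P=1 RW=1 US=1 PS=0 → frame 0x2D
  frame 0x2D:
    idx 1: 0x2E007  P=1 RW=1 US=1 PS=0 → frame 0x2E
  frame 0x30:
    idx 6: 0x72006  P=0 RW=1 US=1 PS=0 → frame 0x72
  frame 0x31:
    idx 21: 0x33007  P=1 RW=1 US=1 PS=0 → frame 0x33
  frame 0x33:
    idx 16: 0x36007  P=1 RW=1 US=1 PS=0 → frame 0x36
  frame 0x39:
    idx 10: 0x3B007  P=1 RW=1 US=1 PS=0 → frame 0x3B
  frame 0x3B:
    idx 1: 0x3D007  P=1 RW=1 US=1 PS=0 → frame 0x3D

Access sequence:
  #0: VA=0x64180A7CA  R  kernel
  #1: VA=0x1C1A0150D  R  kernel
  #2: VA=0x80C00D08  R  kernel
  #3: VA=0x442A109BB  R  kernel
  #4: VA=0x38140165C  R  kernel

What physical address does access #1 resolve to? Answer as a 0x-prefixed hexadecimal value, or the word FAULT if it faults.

Walk each access:
#0 VA=0x64180A7CA (r,kernel):
  lvl0: tbl 0x1C, slot 25 ⇒ 0x1D007 (P1/RW1/US1/PS0)
  lvl1: tbl 0x1D, slot 12 ⇒ 0x21007 (P1/RW1/US1/PS0)
  lvl2: tbl 0x21, slot 10 ⇒ 0x25007 (P1/RW1/US1/PS0)
  → PA=0x257CA  (3 entries read)
#1 VA=0x1C1A0150D (r,kernel):
  lvl0: tbl 0x1C, slot 7 ⇒ 0x29007 (P1/RW1/US1/PS0)
  lvl1: tbl 0x29, slot 13 ⇒ 0x2D007 (P1/RW1/US1/PS0)
  lvl2: tbl 0x2D, slot 1 ⇒ 0x2E007 (P1/RW1/US1/PS0)
  → PA=0x2E50D  (3 entries read)
#2 VA=0x80C00D08 (r,kernel):
  lvl0: tbl 0x1C, slot 2 ⇒ 0x30007 (P1/RW1/US1/PS0)
  lvl1: tbl 0x30, slot 6 ⇒ 0x72006 (P0/RW1/US1/PS0)
  ✗ PAGE_NOT_PRESENT  [2 reads]
#3 VA=0x442A109BB (r,kernel):
  lvl0: tbl 0x1C, slot 17 ⇒ 0x31007 (P1/RW1/US1/PS0)
  lvl1: tbl 0x31, slot 21 ⇒ 0x33007 (P1/RW1/US1/PS0)
  lvl2: tbl 0x33, slot 16 ⇒ 0x36007 (P1/RW1/US1/PS0)
  → PA=0x369BB  (3 entries read)
#4 VA=0x38140165C (r,kernel):
  lvl0: tbl 0x1C, slot 14 ⇒ 0x39007 (P1/RW1/US1/PS0)
  lvl1: tbl 0x39, slot 10 ⇒ 0x3B007 (P1/RW1/US1/PS0)
  lvl2: tbl 0x3B, slot 1 ⇒ 0x3D007 (P1/RW1/US1/PS0)
  → PA=0x3D65C  (3 entries read)

Access #1 PA: 0x2E50D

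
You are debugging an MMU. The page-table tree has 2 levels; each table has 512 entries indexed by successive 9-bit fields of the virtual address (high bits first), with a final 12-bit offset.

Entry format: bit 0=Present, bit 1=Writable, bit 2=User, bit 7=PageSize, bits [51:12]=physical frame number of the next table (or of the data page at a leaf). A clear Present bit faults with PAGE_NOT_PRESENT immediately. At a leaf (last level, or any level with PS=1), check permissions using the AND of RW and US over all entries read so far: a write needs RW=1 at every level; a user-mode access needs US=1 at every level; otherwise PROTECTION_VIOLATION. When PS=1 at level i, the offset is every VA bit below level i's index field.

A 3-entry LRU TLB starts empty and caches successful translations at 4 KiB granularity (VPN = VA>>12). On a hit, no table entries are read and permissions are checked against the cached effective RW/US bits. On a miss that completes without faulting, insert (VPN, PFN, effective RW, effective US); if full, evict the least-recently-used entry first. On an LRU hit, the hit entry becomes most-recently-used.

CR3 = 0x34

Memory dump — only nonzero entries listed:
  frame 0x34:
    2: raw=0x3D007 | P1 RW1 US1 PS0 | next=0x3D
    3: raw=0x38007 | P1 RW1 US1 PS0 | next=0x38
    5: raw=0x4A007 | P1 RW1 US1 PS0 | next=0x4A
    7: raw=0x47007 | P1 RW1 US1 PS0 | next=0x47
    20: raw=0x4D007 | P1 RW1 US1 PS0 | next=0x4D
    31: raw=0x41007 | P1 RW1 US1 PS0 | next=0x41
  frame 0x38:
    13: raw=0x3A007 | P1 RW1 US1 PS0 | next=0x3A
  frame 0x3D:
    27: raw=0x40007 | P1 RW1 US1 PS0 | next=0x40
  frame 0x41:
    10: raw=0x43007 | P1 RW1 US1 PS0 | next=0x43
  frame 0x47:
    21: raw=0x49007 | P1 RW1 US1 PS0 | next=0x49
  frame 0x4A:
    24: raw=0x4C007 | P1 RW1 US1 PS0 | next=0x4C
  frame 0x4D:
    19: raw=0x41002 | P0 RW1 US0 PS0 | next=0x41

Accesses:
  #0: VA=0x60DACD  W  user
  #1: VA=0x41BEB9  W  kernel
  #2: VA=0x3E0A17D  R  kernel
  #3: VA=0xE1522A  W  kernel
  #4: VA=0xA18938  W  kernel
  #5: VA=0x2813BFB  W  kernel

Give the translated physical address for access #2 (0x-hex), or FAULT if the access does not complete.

Walk each access:
#0 VA=0x60DACD (w,user):
  [0] read 0x34 idx=3: raw=0x38007 flags P=1 W=1 U=1 S=0
  [1] read 0x38 idx=13: raw=0x3A007 flags P=1 W=1 U=1 S=0
  → PA=0x3AACD  (2 entries read)
#1 VA=0x41BEB9 (w,kernel):
  [0] read 0x34 idx=2: raw=0x3D007 flags P=1 W=1 U=1 S=0
  [1] read 0x3D idx=27: raw=0x40007 flags P=1 W=1 U=1 S=0
  → PA=0x40EB9  (2 entries read)
#2 VA=0x3E0A17D (r,kernel):
  [0] read 0x34 idx=31: raw=0x41007 flags P=1 W=1 U=1 S=0
  [1] read 0x41 idx=10: raw=0x43007 flags P=1 W=1 U=1 S=0
  → PA=0x4317D  (2 entries read)
#3 VA=0xE1522A (w,kernel):
  [0] read 0x34 idx=7: raw=0x47007 flags P=1 W=1 U=1 S=0
  [1] read 0x47 idx=21: raw=0x49007 flags P=1 W=1 U=1 S=0
  → PA=0x4922A  (2 entries read)
#4 VA=0xA18938 (w,kernel):
  [0] read 0x34 idx=5: raw=0x4A007 flags P=1 W=1 U=1 S=0
  [1] read 0x4A idx=24: raw=0x4C007 flags P=1 W=1 U=1 S=0
  → PA=0x4C938  (2 entries read)
#5 VA=0x2813BFB (w,kernel):
  [0] read 0x34 idx=20: raw=0x4D007 flags P=1 W=1 U=1 S=0
  [1] read 0x4D idx=19: raw=0x41002 flags P=0 W=1 U=0 S=0
  ✗ PAGE_NOT_PRESENT  [2 reads]

Access #2 PA: 0x4317D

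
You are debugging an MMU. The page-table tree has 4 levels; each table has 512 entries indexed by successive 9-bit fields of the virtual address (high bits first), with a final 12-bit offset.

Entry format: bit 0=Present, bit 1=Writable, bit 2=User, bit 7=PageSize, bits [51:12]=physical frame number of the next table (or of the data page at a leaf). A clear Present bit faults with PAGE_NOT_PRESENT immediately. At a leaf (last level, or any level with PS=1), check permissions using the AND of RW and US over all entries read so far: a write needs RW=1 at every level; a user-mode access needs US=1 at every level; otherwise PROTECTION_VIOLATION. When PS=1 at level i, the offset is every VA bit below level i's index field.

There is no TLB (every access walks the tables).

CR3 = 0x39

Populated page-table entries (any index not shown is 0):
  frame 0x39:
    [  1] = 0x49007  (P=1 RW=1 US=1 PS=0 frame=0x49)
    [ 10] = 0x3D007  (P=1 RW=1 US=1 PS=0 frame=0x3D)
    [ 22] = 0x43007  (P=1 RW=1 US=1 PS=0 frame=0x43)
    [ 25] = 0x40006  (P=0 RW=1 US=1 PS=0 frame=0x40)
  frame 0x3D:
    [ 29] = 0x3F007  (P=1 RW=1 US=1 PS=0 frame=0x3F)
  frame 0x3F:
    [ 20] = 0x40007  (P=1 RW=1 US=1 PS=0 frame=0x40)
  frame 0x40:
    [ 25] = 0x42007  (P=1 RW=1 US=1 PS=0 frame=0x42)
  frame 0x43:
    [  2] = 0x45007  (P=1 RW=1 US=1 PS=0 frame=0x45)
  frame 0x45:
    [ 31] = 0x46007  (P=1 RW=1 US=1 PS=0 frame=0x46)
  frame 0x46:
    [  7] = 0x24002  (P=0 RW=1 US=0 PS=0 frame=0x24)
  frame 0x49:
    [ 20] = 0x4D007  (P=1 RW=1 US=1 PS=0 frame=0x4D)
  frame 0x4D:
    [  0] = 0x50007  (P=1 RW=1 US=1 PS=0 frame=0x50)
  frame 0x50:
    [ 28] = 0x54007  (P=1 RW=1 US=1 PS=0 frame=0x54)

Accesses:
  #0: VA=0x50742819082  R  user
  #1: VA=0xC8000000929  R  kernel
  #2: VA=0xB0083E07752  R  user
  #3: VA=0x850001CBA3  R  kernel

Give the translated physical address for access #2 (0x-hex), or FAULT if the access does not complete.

Walk each access:
#0 VA=0x50742819082 (r,user):
  L0: frame=0x39 idx=10 entry=0x3D007 [P=1 RW=1 US=1 PS=0]
  L1: frame=0x3D idx=29 entry=0x3F007 [P=1 RW=1 US=1 PS=0]
  L2: frame=0x3F idx=20 entry=0x40007 [P=1 RW=1 US=1 PS=0]
  L3: frame=0x40 idx=25 entry=0x42007 [P=1 RW=1 US=1 PS=0]
  → PA=0x42082  (4 entries read)
#1 VA=0xC8000000929 (r,kernel):
  L0: frame=0x39 idx=25 entry=0x40006 [P=0 RW=1 US=1 PS=0]
  ⇒ fault: PAGE_NOT_PRESENT  — 1 lookups
#2 VA=0xB0083E07752 (r,user):
  L0: frame=0x39 idx=22 entry=0x43007 [P=1 RW=1 US=1 PS=0]
  L1: frame=0x43 idx=2 entry=0x45007 [P=1 RW=1 US=1 PS=0]
  L2: frame=0x45 idx=31 entry=0x46007 [P=1 RW=1 US=1 PS=0]
  L3: frame=0x46 idx=7 entry=0x24002 [P=0 RW=1 US=0 PS=0]
  ⇒ fault: PAGE_NOT_PRESENT  — 4 lookups
#3 VA=0x850001CBA3 (r,kernel):
  L0: frame=0x39 idx=1 entry=0x49007 [P=1 RW=1 US=1 PS=0]
  L1: frame=0x49 idx=20 entry=0x4D007 [P=1 RW=1 US=1 PS=0]
  L2: frame=0x4D idx=0 entry=0x50007 [P=1 RW=1 US=1 PS=0]
  L3: frame=0x50 idx=28 entry=0x54007 [P=1 RW=1 US=1 PS=0]
  → PA=0x54BA3  (4 entries read)

Access #2 PA: FAULT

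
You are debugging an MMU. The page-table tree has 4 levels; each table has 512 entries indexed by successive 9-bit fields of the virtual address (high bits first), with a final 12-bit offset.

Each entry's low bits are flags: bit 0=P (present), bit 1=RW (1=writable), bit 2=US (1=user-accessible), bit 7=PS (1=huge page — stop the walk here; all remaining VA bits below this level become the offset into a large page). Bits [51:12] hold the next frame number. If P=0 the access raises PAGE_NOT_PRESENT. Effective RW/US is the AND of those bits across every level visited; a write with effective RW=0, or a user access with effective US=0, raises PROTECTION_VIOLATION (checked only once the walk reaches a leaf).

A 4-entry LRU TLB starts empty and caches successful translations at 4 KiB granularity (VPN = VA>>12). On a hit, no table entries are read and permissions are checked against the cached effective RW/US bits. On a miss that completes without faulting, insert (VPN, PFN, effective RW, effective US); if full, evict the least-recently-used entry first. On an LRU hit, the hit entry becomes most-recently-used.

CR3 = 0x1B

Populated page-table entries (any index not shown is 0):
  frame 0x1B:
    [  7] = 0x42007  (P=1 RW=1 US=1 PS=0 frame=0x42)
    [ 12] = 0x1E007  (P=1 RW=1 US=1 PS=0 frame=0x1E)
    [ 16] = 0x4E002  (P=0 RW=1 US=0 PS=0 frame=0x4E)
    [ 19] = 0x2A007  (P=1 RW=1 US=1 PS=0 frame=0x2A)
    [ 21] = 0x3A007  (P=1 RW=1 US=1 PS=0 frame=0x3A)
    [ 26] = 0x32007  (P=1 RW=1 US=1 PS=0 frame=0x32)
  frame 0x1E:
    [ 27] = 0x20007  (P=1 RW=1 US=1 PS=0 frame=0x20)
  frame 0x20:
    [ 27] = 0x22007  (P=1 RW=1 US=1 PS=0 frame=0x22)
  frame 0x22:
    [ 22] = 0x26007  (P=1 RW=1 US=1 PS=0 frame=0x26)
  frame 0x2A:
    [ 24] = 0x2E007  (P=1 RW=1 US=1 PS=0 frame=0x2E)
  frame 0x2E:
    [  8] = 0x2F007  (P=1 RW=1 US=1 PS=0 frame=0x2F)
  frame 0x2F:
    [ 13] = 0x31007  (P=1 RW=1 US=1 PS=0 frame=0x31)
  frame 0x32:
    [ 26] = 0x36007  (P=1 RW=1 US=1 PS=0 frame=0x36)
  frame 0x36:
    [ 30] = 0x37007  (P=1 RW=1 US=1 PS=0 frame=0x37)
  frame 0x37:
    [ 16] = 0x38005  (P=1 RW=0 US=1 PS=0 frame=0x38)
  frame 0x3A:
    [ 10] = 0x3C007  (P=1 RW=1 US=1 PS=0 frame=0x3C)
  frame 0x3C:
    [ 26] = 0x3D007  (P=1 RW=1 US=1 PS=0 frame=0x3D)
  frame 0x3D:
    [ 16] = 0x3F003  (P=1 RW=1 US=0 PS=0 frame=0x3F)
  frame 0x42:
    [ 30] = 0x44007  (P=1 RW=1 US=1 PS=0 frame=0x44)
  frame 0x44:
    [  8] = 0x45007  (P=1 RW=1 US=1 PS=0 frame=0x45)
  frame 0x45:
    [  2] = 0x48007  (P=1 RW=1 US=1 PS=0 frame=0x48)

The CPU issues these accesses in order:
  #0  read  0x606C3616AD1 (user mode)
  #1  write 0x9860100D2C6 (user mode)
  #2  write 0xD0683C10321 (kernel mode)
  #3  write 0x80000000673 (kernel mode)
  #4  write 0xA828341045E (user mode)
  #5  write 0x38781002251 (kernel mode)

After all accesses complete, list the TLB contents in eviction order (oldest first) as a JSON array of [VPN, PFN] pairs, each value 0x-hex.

Per-access translation:
#0 VA=0x606C3616AD1 (r,user):
  L0: frame=0x1B idx=12 entry=0x1E007 [P=1 RW=1 US=1 PS=0]
  L1: frame=0x1E idx=27 entry=0x20007 [P=1 RW=1 US=1 PS=0]
  L2: frame=0x20 idx=27 entry=0x22007 [P=1 RW=1 US=1 PS=0]
  L3: frame=0x22 idx=22 entry=0x26007 [P=1 RW=1 US=1 PS=0]
  ⇒ phys 0x26AD1  [4 reads]
#1 VA=0x9860100D2C6 (w,user):
  L0: frame=0x1B idx=19 entry=0x2A007 [P=1 RW=1 US=1 PS=0]
  L1: frame=0x2A idx=24 entry=0x2E007 [P=1 RW=1 US=1 PS=0]
  L2: frame=0x2E idx=8 entry=0x2F007 [P=1 RW=1 US=1 PS=0]
  L3: frame=0x2F idx=13 entry=0x31007 [P=1 RW=1 US=1 PS=0]
  ⇒ phys 0x312C6  [4 reads]
#2 VA=0xD0683C10321 (w,kernel):
  L0: frame=0x1B idx=26 entry=0x32007 [P=1 RW=1 US=1 PS=0]
  L1: frame=0x32 idx=26 entry=0x36007 [P=1 RW=1 US=1 PS=0]
  L2: frame=0x36 idx=30 entry=0x37007 [P=1 RW=1 US=1 PS=0]
  L3: frame=0x37 idx=16 entry=0x38005 [P=1 RW=0 US=1 PS=0]
  → PROTECTION_VIOLATION  (4 entries read)
#3 VA=0x80000000673 (w,kernel):
  L0: frame=0x1B idx=16 entry=0x4E002 [P=0 RW=1 US=0 PS=0]
  → PAGE_NOT_PRESENT  (1 entries read)
#4 VA=0xA828341045E (w,user):
  L0: frame=0x1B idx=21 entry=0x3A007 [P=1 RW=1 US=1 PS=0]
  L1: frame=0x3A idx=10 entry=0x3C007 [P=1 RW=1 US=1 PS=0]
  L2: frame=0x3C idx=26 entry=0x3D007 [P=1 RW=1 US=1 PS=0]
  L3: frame=0x3D idx=16 entry=0x3F003 [P=1 RW=1 US=0 PS=0]
  → PROTECTION_VIOLATION  (4 entries read)
#5 VA=0x38781002251 (w,kernel):
  L0: frame=0x1B idx=7 entry=0x42007 [P=1 RW=1 US=1 PS=0]
  L1: frame=0x42 idx=30 entry=0x44007 [P=1 RW=1 US=1 PS=0]
  L2: frame=0x44 idx=8 entry=0x45007 [P=1 RW=1 US=1 PS=0]
  L3: frame=0x45 idx=2 entry=0x48007 [P=1 RW=1 US=1 PS=0]
  ⇒ phys 0x48251  [4 reads]

TLB: [["0x606C3616", "0x26"], ["0x9860100D", "0x31"], ["0x38781002", "0x48"]]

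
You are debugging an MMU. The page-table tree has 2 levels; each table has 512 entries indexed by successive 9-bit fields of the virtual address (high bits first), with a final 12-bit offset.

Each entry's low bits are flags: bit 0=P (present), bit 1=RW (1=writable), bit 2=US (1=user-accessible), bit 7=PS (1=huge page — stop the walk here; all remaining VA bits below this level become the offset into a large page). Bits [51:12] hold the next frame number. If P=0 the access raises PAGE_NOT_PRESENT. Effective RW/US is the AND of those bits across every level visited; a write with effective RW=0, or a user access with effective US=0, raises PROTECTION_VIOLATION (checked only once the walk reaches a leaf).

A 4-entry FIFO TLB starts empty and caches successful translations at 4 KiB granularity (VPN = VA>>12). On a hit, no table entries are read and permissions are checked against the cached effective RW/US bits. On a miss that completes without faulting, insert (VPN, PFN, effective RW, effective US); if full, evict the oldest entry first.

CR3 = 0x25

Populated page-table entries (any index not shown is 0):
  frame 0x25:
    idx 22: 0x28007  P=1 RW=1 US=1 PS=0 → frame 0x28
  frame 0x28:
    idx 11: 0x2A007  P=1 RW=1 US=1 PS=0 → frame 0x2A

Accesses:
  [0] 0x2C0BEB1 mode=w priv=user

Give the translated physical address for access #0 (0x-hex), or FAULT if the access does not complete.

Trace:
#0 VA=0x2C0BEB1 (w,user):
  L0: frame=0x25 idx=22 entry=0x28007 [P=1 RW=1 US=1 PS=0]
  L1: frame=0x28 idx=11 entry=0x2A007 [P=1 RW=1 US=1 PS=0]
  ⇒ phys 0x2AEB1  [2 reads]

Access #0 PA: 0x2AEB1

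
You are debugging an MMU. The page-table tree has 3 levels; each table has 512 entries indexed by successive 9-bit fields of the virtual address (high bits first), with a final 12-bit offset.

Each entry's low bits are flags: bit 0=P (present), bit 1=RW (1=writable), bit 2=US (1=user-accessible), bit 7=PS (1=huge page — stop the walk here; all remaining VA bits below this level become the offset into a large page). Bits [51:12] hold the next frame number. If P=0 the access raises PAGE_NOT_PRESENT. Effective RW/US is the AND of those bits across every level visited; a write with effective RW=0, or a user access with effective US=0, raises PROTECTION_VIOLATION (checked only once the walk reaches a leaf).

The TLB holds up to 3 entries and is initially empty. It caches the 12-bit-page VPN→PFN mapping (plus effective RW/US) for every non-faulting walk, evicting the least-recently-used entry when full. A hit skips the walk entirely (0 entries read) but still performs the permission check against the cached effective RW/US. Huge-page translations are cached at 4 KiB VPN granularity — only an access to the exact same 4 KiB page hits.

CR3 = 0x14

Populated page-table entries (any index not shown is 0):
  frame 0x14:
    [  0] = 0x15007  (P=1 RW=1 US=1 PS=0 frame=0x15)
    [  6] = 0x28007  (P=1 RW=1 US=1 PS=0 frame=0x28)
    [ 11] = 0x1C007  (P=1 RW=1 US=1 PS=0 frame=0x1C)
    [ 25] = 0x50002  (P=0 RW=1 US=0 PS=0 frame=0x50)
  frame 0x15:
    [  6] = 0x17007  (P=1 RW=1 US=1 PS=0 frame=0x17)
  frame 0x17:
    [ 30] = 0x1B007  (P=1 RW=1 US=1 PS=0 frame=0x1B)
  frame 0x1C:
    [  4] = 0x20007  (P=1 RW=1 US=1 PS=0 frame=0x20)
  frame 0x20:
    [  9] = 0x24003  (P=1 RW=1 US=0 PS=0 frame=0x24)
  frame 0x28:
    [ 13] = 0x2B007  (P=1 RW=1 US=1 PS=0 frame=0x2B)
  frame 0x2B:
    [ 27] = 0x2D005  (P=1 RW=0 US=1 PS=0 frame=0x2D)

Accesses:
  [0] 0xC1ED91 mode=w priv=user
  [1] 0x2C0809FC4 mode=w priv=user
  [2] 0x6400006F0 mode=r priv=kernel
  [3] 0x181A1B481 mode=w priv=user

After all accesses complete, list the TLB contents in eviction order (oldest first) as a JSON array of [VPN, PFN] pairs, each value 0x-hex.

Trace:
#0 VA=0xC1ED91 (w,user):
  [0] read 0x14 idx=0: raw=0x15007 flags P=1 W=1 U=1 S=0
  [1] read 0x15 idx=6: raw=0x17007 flags P=1 W=1 U=1 S=0
  [2] read 0x17 idx=30: raw=0x1B007 flags P=1 W=1 U=1 S=0
  ✓ 0x1BD91  — 3 lookups
#1 VA=0x2C0809FC4 (w,user):
  [0] read 0x14 idx=11: raw=0x1C007 flags P=1 W=1 U=1 S=0
  [1] read 0x1C idx=4: raw=0x20007 flags P=1 W=1 U=1 S=0
  [2] read 0x20 idx=9: raw=0x24003 flags P=1 W=1 U=0 S=0
  ⇒ fault: PROTECTION_VIOLATION  — 3 lookups
#2 VA=0x6400006F0 (r,kernel):
  [0] read 0x14 idx=25: raw=0x50002 flags P=0 W=1 U=0 S=0
  ⇒ fault: PAGE_NOT_PRESENT  — 1 lookups
#3 VA=0x181A1B481 (w,user):
  [0] read 0x14 idx=6: raw=0x28007 flags P=1 W=1 U=1 S=0
  [1] read 0x28 idx=13: raw=0x2B007 flags P=1 W=1 U=1 S=0
  [2] read 0x2B idx=27: raw=0x2D005 flags P=1 W=0 U=1 S=0
  ⇒ fault: PROTECTION_VIOLATION  — 3 lookups

TLB: [["0xC1E", "0x1B"]]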